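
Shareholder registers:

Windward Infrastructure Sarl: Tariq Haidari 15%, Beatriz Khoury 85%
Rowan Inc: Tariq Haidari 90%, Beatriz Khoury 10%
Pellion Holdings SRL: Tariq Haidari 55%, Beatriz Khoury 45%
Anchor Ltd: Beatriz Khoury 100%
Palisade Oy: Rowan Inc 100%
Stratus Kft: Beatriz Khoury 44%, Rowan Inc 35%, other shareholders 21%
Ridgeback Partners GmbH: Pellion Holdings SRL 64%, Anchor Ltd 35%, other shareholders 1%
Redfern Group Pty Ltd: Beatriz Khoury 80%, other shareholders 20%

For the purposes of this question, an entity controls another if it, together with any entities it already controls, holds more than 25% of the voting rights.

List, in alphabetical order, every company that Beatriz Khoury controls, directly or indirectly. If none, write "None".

Anchor Ltd, Pellion Holdings SRL, Redfern Group Pty Ltd, Ridgeback Partners GmbH, Stratus Kft, Windward Infrastructure Sarl

Beatriz holds 85% of Windward, so Beatriz controls Windward.
Beatriz holds 45% of Pellion, so Beatriz controls Pellion.
Beatriz holds 100% of Anchor, so Beatriz controls Anchor.
Beatriz holds 44% of Stratus, so Beatriz controls Stratus.
Pellion and Anchor together hold 64% + 35% = 99% of Ridgeback, so Beatriz controls Ridgeback.
Beatriz holds 80% of Redfern, so Beatriz controls Redfern.
No other company's threshold is met.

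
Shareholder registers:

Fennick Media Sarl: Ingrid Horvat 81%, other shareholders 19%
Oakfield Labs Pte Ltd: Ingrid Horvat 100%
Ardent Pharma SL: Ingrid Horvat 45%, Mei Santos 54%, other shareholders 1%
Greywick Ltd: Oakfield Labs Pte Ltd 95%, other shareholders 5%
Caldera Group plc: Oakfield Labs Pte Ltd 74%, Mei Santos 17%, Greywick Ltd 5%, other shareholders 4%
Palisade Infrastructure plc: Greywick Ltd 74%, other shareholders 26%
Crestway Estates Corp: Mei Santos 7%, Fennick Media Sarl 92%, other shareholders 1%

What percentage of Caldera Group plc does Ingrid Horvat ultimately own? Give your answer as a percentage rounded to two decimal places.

Ingrid reaches Caldera along 2 paths.
Via Oakfield: 100% × 74% = 74%.
Via Oakfield → Greywick: 100% × 95% × 5% = 4.75%.
Total: 74% + 4.75% = 78.75%.

78.75%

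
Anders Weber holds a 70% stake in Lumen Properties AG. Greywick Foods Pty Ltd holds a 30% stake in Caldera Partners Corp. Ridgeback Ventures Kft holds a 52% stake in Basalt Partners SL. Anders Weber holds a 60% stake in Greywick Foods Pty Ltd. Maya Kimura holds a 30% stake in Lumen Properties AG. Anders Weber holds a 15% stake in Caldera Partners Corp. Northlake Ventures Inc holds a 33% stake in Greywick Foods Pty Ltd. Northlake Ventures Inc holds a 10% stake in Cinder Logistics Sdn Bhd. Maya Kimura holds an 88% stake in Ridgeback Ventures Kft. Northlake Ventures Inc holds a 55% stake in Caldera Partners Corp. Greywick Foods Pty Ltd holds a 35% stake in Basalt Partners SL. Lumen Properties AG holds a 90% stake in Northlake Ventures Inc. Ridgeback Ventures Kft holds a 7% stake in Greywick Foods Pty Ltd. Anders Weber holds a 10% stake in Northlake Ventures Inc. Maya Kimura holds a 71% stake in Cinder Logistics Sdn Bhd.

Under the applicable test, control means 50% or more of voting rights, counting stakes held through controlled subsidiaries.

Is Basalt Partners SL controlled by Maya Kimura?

Maya holds 88% of Ridgeback, so Maya controls Ridgeback.
Ridgeback holds 52% of Basalt, so Maya controls Basalt.

Yes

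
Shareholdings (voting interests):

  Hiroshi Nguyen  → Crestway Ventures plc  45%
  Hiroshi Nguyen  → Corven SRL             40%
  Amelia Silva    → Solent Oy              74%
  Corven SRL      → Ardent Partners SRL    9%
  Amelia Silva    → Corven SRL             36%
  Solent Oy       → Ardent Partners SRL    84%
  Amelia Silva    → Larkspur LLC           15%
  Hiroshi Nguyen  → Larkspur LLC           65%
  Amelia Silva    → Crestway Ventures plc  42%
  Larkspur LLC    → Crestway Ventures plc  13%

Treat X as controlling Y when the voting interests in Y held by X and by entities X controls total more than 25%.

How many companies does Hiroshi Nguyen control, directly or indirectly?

3

Hiroshi holds 40% of Corven, so Hiroshi controls Corven.
Hiroshi holds 65% of Larkspur, so Hiroshi controls Larkspur.
Larkspur and Hiroshi together hold 13% + 45% = 58% of Crestway, so Hiroshi controls Crestway.
No other company's threshold is met.
Hiroshi controls 3 companies.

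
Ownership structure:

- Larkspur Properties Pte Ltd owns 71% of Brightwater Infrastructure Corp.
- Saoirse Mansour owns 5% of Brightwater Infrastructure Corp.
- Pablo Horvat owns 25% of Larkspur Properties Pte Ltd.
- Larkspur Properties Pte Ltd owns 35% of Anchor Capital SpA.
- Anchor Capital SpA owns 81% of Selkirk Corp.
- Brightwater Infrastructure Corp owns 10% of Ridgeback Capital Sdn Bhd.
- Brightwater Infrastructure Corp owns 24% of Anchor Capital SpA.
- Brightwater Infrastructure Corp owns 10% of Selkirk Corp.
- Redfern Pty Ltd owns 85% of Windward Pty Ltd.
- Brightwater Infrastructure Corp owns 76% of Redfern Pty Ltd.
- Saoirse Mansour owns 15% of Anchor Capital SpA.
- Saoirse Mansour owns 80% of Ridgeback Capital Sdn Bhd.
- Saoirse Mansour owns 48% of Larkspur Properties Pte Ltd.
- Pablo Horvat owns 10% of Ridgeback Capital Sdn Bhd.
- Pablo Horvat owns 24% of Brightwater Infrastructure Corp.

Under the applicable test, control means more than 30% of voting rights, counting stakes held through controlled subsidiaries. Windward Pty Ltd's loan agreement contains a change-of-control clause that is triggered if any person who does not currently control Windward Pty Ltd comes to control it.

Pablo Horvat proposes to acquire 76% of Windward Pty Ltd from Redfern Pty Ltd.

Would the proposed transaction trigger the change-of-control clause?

Yes

The purchase adds only to Pablo's holdings (Redfern's stake shrinks), so Pablo is the only person who could newly come to control Windward.
Pablo's largest direct stake is 25% in Larkspur, which does not meet the threshold, so Pablo controls no company.
Neither Pablo nor any entity Pablo controls holds any voting interest in Windward.
So before the transaction, Pablo does not control Windward.
After the purchase, Pablo holds 76% of Windward directly, and Redfern's stake falls to 9%.
Pablo holds 76% of Windward, so Pablo controls Windward.
Pablo did not control Windward before and does after, so the clause is triggered.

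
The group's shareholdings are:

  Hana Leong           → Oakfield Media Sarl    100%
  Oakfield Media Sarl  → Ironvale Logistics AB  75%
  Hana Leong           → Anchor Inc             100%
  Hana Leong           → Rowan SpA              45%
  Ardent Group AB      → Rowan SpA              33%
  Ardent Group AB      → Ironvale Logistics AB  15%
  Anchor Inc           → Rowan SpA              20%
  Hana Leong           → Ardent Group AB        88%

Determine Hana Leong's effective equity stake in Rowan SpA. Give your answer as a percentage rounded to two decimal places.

Hana reaches Rowan along 3 paths.
Direct stake: 45% = 45%.
Via Ardent: 88% × 33% = 29.04%.
Via Anchor: 100% × 20% = 20%.
Total: 45% + 29.04% + 20% = 94.04%.

94.04%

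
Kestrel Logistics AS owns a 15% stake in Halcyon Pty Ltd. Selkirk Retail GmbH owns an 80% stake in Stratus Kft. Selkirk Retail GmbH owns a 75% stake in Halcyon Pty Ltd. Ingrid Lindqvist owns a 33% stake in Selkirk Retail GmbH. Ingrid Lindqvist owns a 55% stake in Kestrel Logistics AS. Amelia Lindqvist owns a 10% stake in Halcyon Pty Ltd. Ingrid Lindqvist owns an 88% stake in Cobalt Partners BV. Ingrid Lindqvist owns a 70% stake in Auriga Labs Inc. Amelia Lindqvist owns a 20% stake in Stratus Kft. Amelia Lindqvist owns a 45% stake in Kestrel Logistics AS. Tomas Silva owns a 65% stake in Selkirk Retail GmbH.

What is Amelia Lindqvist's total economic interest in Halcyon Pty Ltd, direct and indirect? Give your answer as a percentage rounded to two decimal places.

Amelia reaches Halcyon along 2 paths.
Direct stake: 10% = 10%.
Via Kestrel: 45% × 15% = 6.75%.
Total: 10% + 6.75% = 16.75%.

16.75%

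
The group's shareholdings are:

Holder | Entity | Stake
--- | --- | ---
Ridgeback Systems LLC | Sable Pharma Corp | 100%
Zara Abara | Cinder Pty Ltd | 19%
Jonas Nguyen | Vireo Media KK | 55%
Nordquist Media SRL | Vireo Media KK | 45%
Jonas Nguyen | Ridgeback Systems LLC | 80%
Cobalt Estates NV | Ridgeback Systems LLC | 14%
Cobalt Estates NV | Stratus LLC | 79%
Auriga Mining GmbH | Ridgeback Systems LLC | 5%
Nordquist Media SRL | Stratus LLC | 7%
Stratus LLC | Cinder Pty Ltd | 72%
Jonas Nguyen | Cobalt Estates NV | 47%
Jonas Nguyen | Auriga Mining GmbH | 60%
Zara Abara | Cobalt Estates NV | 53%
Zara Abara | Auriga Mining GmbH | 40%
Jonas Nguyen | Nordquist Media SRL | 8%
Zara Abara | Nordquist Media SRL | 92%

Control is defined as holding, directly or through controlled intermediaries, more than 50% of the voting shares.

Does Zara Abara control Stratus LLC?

Yes

Zara holds 53% of Cobalt, so Zara controls Cobalt.
Zara holds 92% of Nordquist, so Zara controls Nordquist.
Cobalt and Nordquist together hold 79% + 7% = 86% of Stratus, so Zara controls Stratus.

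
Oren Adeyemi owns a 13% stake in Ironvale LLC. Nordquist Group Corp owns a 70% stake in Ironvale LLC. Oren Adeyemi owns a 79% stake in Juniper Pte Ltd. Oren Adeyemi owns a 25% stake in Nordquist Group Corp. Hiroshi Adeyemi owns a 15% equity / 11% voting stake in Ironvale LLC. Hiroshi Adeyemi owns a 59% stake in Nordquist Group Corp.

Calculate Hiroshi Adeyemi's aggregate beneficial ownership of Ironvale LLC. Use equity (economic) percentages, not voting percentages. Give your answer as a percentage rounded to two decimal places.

56.30%

Hiroshi reaches Ironvale along 2 paths.
Via Nordquist: 59% × 70% = 41.3%.
Direct stake: 15% = 15%.
Total: 41.3% + 15% = 56.3%.
Rounded: 56.30%.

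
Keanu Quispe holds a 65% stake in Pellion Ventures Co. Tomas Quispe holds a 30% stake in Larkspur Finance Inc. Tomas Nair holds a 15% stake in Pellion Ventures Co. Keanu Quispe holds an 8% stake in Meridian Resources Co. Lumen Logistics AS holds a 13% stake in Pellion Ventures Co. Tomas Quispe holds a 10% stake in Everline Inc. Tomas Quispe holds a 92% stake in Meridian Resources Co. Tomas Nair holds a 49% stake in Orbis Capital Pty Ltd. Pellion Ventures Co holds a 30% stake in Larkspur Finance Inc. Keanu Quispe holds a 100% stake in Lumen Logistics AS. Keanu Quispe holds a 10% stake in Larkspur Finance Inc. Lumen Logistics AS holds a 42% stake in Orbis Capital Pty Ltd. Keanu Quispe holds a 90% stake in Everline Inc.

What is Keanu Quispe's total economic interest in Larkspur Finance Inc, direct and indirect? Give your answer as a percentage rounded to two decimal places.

Keanu reaches Larkspur along 3 paths.
Via Lumen → Pellion: 100% × 13% × 30% = 3.9%.
Via Pellion: 65% × 30% = 19.5%.
Direct stake: 10% = 10%.
Total: 3.9% + 19.5% + 10% = 33.4%.
Rounded: 33.40%.

33.40%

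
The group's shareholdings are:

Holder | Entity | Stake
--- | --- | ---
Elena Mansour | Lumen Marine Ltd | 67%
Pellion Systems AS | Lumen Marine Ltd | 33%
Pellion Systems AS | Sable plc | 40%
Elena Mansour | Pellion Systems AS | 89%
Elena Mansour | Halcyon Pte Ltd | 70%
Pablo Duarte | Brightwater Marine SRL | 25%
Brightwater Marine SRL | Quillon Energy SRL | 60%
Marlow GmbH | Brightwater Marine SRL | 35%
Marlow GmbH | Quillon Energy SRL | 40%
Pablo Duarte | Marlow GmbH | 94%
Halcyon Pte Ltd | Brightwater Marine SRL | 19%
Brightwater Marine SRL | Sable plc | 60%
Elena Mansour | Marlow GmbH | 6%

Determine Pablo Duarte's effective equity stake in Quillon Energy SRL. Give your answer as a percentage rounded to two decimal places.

Pablo reaches Quillon along 3 paths.
Via Marlow: 94% × 40% = 37.6%.
Via Brightwater: 25% × 60% = 15%.
Via Marlow → Brightwater: 94% × 35% × 60% = 19.74%.
Total: 37.6% + 15% + 19.74% = 72.34%.

72.34%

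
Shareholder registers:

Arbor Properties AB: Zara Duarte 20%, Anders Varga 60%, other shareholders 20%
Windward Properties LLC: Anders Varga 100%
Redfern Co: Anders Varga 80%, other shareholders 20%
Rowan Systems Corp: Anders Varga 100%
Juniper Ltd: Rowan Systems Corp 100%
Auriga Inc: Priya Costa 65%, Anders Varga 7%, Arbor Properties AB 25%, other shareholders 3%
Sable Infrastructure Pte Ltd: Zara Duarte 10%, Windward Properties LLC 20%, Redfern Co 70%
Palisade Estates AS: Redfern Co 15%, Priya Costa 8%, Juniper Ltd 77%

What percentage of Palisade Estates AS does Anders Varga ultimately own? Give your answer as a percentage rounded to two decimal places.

Anders reaches Palisade along 2 paths.
Via Redfern: 80% × 15% = 12%.
Via Rowan → Juniper: 100% × 100% × 77% = 77%.
Total: 12% + 77% = 89%.
Rounded: 89.00%.

89.00%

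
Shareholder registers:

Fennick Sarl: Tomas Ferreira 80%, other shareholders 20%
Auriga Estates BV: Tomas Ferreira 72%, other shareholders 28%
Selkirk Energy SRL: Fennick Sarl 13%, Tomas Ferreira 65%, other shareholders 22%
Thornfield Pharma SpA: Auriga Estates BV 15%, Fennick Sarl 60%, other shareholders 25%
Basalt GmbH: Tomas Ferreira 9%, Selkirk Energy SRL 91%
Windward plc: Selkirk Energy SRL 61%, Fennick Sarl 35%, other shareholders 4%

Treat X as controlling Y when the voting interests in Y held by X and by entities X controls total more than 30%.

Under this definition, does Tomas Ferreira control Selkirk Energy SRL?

Tomas holds 80% of Fennick, so Tomas controls Fennick.
Fennick and Tomas together hold 13% + 65% = 78% of Selkirk, so Tomas controls Selkirk.

Yes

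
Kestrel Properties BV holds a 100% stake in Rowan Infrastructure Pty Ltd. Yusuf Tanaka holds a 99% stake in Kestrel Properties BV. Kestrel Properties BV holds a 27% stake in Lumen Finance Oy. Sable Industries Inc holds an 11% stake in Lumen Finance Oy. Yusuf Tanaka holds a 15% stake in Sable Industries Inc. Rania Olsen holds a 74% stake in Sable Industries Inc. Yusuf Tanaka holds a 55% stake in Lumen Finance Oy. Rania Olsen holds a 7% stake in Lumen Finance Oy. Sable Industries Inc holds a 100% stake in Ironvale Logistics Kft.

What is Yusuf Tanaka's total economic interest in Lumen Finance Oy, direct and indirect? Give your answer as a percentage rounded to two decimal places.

83.38%

Yusuf reaches Lumen along 3 paths.
Direct stake: 55% = 55%.
Via Sable: 15% × 11% = 1.65%.
Via Kestrel: 99% × 27% = 26.73%.
Total: 55% + 1.65% + 26.73% = 83.38%.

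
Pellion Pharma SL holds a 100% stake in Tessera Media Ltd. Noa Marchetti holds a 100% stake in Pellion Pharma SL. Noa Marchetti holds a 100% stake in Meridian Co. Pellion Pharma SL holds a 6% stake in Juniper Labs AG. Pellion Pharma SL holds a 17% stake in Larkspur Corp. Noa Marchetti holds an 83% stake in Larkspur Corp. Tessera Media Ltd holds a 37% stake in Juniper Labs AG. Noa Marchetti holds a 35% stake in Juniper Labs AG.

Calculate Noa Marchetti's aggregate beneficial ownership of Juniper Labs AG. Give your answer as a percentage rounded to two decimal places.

Noa reaches Juniper along 3 paths.
Via Pellion → Tessera: 100% × 100% × 37% = 37%.
Via Pellion: 100% × 6% = 6%.
Direct stake: 35% = 35%.
Total: 37% + 6% + 35% = 78%.
Rounded: 78.00%.

78.00%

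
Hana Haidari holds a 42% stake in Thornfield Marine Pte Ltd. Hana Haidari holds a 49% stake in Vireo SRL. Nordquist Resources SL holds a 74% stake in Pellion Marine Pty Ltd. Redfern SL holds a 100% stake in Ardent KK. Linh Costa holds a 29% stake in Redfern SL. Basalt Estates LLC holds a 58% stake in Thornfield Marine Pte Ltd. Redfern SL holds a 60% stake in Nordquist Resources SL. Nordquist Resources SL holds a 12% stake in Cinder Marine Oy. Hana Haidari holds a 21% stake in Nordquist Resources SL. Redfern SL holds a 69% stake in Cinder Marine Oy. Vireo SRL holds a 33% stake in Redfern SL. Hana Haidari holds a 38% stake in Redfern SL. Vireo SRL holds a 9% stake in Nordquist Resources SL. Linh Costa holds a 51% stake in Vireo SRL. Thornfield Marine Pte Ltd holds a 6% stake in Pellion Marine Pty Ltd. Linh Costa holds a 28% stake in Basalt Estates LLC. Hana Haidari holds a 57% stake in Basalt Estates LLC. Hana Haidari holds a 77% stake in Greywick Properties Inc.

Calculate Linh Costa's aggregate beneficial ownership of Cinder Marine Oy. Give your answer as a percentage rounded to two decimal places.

35.47%

Linh reaches Cinder along 5 paths.
Via Redfern → Nordquist: 29% × 60% × 12% = 2.088%.
Via Vireo → Redfern → Nordquist: 51% × 33% × 60% × 12% = 1.21176%.
Via Vireo → Nordquist: 51% × 9% × 12% = 0.5508%.
Via Redfern: 29% × 69% = 20.01%.
Via Vireo → Redfern: 51% × 33% × 69% = 11.6127%.
Total: 2.088% + 1.21176% + 0.5508% + 20.01% + 11.6127% = 35.47326%.
Rounded: 35.47%.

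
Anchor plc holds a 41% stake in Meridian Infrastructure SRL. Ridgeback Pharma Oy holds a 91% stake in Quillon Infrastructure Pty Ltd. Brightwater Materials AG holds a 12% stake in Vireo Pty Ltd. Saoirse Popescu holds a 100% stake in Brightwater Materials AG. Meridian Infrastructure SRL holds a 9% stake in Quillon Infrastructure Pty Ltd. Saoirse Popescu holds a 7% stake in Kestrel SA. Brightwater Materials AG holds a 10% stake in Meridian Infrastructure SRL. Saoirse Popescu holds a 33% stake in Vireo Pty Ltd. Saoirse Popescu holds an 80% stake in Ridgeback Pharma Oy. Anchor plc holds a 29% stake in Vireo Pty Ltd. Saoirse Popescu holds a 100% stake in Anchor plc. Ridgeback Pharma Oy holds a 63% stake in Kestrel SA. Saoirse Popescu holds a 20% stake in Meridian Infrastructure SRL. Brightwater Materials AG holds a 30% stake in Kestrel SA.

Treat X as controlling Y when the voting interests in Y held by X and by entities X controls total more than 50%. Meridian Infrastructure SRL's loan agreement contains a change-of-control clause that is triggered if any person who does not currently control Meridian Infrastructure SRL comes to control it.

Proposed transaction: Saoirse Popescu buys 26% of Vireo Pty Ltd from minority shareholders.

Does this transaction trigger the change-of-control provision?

No

The purchase changes only Saoirse's holdings, so Saoirse is the only person who could newly come to control Meridian.
Saoirse holds 100% of Brightwater, so Saoirse controls Brightwater.
Saoirse holds 100% of Anchor, so Saoirse controls Anchor.
Saoirse and Anchor and Brightwater together hold 20% + 41% + 10% = 71% of Meridian, so Saoirse controls Meridian.
So Saoirse already controls Meridian before the transaction.
After the purchase, Saoirse's direct stake in Vireo rises to 33% + 26% = 59%.
Saoirse controlled Meridian already, so this is not a new person acquiring control; every other person's position is unchanged or reduced.
No new person acquires control, so the clause is not triggered.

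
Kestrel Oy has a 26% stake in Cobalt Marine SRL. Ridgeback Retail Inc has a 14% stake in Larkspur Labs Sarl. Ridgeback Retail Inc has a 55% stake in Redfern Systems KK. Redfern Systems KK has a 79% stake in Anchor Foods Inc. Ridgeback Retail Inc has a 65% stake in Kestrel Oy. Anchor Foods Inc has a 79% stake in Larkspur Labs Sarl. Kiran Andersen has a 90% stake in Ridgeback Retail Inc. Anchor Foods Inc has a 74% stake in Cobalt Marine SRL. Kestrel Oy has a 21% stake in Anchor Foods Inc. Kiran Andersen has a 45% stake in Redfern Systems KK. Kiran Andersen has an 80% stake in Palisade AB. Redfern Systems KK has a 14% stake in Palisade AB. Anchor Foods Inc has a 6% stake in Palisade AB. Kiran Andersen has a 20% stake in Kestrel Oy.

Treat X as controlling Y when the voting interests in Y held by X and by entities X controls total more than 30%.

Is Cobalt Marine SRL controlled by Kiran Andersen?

Kiran holds 90% of Ridgeback, so Kiran controls Ridgeback.
Ridgeback and Kiran together hold 55% + 45% = 100% of Redfern, so Kiran controls Redfern.
Kiran and Ridgeback together hold 20% + 65% = 85% of Kestrel, so Kiran controls Kestrel.
Redfern and Kestrel together hold 79% + 21% = 100% of Anchor, so Kiran controls Anchor.
Kestrel and Anchor together hold 26% + 74% = 100% of Cobalt, so Kiran controls Cobalt.

Yes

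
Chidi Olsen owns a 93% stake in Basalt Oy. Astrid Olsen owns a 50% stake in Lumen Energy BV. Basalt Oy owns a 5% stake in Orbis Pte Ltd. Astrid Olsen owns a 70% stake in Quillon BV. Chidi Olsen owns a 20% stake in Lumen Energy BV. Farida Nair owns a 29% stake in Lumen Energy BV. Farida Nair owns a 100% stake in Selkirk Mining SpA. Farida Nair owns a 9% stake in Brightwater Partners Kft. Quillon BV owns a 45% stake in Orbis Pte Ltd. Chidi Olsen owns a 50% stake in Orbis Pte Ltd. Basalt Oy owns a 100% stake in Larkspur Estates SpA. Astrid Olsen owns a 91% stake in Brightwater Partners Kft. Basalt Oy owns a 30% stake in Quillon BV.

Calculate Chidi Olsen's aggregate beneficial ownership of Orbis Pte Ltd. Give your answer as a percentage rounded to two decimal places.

67.21%

Chidi reaches Orbis along 3 paths.
Via Basalt → Quillon: 93% × 30% × 45% = 12.555%.
Via Basalt: 93% × 5% = 4.65%.
Direct stake: 50% = 50%.
Total: 12.555% + 4.65% + 50% = 67.205%.
Rounded: 67.21%.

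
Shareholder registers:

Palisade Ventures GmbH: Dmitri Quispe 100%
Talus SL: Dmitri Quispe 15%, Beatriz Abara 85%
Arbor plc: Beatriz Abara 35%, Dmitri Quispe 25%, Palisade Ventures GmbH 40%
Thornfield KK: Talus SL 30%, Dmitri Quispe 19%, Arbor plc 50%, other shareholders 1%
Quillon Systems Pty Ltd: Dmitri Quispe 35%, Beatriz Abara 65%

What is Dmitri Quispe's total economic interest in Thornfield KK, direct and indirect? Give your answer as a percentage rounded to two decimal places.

Dmitri reaches Thornfield along 4 paths.
Via Talus: 15% × 30% = 4.5%.
Direct stake: 19% = 19%.
Via Arbor: 25% × 50% = 12.5%.
Via Palisade → Arbor: 100% × 40% × 50% = 20%.
Total: 4.5% + 19% + 12.5% + 20% = 56%.
Rounded: 56.00%.

56.00%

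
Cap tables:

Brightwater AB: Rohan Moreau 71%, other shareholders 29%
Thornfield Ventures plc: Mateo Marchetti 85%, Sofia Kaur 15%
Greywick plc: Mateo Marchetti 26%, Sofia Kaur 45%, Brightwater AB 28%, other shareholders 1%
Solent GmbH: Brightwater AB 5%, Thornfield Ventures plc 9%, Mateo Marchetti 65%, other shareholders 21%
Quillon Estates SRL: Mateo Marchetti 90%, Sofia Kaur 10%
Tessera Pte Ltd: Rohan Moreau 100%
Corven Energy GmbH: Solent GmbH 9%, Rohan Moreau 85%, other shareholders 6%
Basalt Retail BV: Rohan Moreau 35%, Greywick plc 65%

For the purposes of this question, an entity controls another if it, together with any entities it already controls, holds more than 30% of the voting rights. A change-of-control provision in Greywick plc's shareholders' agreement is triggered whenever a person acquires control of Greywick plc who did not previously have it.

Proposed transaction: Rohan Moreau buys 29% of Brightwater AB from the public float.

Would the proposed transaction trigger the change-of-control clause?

No

The purchase changes only Rohan's holdings, so Rohan is the only person who could newly come to control Greywick.
Rohan holds 71% of Brightwater, so Rohan controls Brightwater.
Rohan holds 100% of Tessera, so Rohan controls Tessera.
Rohan holds 85% of Corven, so Rohan controls Corven.
Rohan holds 35% of Basalt, so Rohan controls Basalt.
In Greywick, Rohan's side holds only 28%, not > 30%.
So before the transaction, Rohan does not control Greywick.
After the purchase, Rohan's direct stake in Brightwater rises to 71% + 29% = 100%.
Rohan holds 100% of Brightwater, so Rohan controls Brightwater.
After the transaction, Rohan's side holds 28% of Greywick, not > 30%, so Rohan still does not control Greywick.
No new person acquires control, so the clause is not triggered.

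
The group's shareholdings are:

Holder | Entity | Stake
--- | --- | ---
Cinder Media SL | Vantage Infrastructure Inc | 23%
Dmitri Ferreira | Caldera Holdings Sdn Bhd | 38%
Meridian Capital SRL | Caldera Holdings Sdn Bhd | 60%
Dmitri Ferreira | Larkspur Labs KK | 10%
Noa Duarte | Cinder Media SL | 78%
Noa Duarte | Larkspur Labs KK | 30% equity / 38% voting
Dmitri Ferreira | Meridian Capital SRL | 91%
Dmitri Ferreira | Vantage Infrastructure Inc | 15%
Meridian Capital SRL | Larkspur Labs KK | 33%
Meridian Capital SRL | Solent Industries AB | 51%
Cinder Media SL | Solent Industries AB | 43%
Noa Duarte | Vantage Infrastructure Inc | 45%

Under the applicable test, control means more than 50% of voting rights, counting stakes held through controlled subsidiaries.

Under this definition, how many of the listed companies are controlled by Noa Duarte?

2

Noa holds 78% of Cinder, so Noa controls Cinder.
Cinder and Noa together hold 23% + 45% = 68% of Vantage, so Noa controls Vantage.
No other company's threshold is met.
Noa controls 2 companies.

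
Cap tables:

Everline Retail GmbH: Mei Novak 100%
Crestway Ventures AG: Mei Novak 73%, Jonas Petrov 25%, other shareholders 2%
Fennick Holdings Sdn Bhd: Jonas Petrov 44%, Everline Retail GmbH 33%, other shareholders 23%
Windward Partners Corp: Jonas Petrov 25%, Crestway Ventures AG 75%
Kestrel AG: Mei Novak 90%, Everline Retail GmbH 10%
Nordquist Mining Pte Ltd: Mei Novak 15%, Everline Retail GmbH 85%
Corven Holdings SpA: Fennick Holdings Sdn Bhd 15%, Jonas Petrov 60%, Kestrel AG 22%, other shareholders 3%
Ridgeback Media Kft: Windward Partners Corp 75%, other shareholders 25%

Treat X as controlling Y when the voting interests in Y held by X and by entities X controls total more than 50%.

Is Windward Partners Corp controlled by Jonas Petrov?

Jonas holds 60% of Corven, so Jonas controls Corven.
In Windward, Jonas's side holds only 25%, not > 50%.
So Jonas does not control Windward.

No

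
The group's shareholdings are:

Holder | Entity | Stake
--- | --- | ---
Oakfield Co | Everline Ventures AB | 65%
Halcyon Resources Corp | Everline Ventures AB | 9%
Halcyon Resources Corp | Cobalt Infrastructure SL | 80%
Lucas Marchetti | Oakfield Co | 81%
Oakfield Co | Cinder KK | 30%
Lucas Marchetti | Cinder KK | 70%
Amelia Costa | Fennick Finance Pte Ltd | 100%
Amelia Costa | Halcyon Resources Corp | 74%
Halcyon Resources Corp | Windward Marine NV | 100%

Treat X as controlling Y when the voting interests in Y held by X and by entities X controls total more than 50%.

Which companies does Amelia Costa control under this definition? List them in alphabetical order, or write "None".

Amelia holds 74% of Halcyon, so Amelia controls Halcyon.
Amelia holds 100% of Fennick, so Amelia controls Fennick.
Halcyon holds 80% of Cobalt, so Amelia controls Cobalt.
Halcyon holds 100% of Windward, so Amelia controls Windward.
No other company's threshold is met.

Cobalt Infrastructure SL, Fennick Finance Pte Ltd, Halcyon Resources Corp, Windward Marine NV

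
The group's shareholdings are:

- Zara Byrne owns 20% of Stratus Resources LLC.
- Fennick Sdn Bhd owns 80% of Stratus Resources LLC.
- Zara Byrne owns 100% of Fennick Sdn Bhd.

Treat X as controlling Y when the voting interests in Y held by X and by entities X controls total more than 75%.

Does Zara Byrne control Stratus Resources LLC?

Zara holds 100% of Fennick, so Zara controls Fennick.
Zara and Fennick together hold 20% + 80% = 100% of Stratus, so Zara controls Stratus.

Yes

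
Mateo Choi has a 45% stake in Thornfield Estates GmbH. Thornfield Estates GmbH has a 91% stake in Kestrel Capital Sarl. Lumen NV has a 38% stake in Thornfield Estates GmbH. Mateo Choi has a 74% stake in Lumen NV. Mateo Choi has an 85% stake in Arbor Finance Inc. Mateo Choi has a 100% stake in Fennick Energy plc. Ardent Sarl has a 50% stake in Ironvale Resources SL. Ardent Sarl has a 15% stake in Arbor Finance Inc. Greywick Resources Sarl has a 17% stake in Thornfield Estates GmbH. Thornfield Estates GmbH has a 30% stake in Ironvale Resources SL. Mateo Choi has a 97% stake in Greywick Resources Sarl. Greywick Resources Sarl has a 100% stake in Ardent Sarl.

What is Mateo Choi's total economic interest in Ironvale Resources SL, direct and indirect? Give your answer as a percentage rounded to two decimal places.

75.38%

Mateo reaches Ironvale along 4 paths.
Via Thornfield: 45% × 30% = 13.5%.
Via Lumen → Thornfield: 74% × 38% × 30% = 8.436%.
Via Greywick → Thornfield: 97% × 17% × 30% = 4.947%.
Via Greywick → Ardent: 97% × 100% × 50% = 48.5%.
Total: 13.5% + 8.436% + 4.947% + 48.5% = 75.383%.
Rounded: 75.38%.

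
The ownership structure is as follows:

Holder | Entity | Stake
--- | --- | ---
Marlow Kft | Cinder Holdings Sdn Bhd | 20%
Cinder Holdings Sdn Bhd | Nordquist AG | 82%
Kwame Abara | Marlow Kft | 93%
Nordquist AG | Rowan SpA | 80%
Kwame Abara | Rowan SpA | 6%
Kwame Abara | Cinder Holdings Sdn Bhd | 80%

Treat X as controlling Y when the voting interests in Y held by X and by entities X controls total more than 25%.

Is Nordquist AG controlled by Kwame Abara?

Kwame holds 93% of Marlow, so Kwame controls Marlow.
Kwame and Marlow together hold 80% + 20% = 100% of Cinder, so Kwame controls Cinder.
Cinder holds 82% of Nordquist, so Kwame controls Nordquist.

Yes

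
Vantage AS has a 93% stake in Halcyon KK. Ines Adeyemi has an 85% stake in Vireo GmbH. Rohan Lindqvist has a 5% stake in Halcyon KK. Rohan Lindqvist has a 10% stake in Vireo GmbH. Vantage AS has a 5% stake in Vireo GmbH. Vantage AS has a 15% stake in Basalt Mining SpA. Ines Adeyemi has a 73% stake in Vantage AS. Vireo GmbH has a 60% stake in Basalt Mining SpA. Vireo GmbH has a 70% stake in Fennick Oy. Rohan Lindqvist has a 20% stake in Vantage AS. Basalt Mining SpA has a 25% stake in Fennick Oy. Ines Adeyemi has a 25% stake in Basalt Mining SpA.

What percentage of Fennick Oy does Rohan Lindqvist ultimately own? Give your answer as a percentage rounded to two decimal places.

10.10%

Rohan reaches Fennick along 5 paths.
Via Vantage → Vireo → Basalt: 20% × 5% × 60% × 25% = 0.15%.
Via Vireo → Basalt: 10% × 60% × 25% = 1.5%.
Via Vantage → Basalt: 20% × 15% × 25% = 0.75%.
Via Vantage → Vireo: 20% × 5% × 70% = 0.7%.
Via Vireo: 10% × 70% = 7%.
Total: 0.15% + 1.5% + 0.75% + 0.7% + 7% = 10.1%.
Rounded: 10.10%.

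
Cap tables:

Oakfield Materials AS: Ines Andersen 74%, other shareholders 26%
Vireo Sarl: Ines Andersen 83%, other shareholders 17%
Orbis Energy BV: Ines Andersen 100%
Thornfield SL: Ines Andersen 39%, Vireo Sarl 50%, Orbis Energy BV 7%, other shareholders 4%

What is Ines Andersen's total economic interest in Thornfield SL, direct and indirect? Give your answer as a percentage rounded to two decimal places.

87.50%

Ines reaches Thornfield along 3 paths.
Direct stake: 39% = 39%.
Via Vireo: 83% × 50% = 41.5%.
Via Orbis: 100% × 7% = 7%.
Total: 39% + 41.5% + 7% = 87.5%.
Rounded: 87.50%.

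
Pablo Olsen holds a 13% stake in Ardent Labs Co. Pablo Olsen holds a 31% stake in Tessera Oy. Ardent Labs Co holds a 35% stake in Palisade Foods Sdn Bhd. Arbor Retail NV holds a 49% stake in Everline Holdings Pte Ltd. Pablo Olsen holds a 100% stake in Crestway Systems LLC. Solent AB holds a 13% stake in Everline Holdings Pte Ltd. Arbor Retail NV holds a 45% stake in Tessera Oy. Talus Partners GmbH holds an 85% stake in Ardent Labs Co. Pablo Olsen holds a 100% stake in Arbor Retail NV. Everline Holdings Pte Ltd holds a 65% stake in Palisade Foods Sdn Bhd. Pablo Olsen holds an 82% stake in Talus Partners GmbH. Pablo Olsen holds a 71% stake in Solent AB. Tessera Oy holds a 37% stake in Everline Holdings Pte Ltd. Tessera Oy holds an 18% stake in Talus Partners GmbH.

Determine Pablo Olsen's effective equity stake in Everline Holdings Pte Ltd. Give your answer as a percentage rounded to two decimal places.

Pablo reaches Everline along 4 paths.
Via Arbor → Tessera: 100% × 45% × 37% = 16.65%.
Via Tessera: 31% × 37% = 11.47%.
Via Arbor: 100% × 49% = 49%.
Via Solent: 71% × 13% = 9.23%.
Total: 16.65% + 11.47% + 49% + 9.23% = 86.35%.

86.35%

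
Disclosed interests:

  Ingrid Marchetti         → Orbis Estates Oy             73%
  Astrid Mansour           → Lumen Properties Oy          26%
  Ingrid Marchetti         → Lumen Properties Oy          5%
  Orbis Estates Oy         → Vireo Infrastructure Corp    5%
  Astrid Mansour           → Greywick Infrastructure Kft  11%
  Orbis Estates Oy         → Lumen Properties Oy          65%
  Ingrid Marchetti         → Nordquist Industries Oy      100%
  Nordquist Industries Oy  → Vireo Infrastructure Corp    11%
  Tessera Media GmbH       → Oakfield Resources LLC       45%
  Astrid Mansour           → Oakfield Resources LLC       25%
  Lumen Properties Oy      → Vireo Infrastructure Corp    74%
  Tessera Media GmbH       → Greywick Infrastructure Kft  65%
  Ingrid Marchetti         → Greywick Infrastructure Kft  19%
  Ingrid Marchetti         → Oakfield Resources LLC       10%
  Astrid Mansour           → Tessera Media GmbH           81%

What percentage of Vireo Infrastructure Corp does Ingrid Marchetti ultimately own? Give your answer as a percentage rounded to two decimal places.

Ingrid reaches Vireo along 4 paths.
Via Orbis: 73% × 5% = 3.65%.
Via Nordquist: 100% × 11% = 11%.
Via Orbis → Lumen: 73% × 65% × 74% = 35.113%.
Via Lumen: 5% × 74% = 3.7%.
Total: 3.65% + 11% + 35.113% + 3.7% = 53.463%.
Rounded: 53.46%.

53.46%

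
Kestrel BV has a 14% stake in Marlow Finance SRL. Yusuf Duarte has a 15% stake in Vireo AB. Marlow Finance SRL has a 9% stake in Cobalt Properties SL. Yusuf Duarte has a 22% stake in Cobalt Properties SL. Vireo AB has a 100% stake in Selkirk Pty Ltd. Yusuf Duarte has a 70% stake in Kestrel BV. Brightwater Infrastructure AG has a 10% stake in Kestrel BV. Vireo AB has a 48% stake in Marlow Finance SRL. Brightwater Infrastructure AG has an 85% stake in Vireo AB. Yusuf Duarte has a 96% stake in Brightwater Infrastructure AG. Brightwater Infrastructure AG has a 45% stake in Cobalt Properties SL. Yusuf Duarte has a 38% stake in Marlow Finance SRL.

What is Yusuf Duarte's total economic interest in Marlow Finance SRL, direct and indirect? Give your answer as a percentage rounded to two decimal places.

Yusuf reaches Marlow along 5 paths.
Direct stake: 38% = 38%.
Via Brightwater → Kestrel: 96% × 10% × 14% = 1.344%.
Via Kestrel: 70% × 14% = 9.8%.
Via Vireo: 15% × 48% = 7.2%.
Via Brightwater → Vireo: 96% × 85% × 48% = 39.168%.
Total: 38% + 1.344% + 9.8% + 7.2% + 39.168% = 95.512%.
Rounded: 95.51%.

95.51%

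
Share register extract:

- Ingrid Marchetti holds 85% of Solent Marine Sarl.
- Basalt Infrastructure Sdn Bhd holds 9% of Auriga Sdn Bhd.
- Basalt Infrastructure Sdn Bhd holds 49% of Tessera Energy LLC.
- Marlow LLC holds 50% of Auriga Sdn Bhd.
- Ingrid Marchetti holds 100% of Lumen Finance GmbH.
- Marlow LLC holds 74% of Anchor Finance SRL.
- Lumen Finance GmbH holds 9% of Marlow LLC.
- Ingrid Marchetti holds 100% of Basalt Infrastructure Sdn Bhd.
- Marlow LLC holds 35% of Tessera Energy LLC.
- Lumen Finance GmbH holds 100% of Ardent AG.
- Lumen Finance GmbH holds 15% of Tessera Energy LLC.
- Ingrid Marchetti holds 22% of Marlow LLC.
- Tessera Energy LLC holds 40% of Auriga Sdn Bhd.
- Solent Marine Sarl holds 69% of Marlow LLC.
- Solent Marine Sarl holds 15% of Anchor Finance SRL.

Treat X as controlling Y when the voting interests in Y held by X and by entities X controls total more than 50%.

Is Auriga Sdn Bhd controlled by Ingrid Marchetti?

Yes

Ingrid holds 85% of Solent, so Ingrid controls Solent.
Ingrid holds 100% of Lumen, so Ingrid controls Lumen.
Ingrid and Lumen and Solent together hold 22% + 9% + 69% = 100% of Marlow, so Ingrid controls Marlow.
Ingrid holds 100% of Basalt, so Ingrid controls Basalt.
Marlow and Basalt and Lumen together hold 35% + 49% + 15% = 99% of Tessera, so Ingrid controls Tessera.
Basalt and Marlow and Tessera together hold 9% + 50% + 40% = 99% of Auriga, so Ingrid controls Auriga.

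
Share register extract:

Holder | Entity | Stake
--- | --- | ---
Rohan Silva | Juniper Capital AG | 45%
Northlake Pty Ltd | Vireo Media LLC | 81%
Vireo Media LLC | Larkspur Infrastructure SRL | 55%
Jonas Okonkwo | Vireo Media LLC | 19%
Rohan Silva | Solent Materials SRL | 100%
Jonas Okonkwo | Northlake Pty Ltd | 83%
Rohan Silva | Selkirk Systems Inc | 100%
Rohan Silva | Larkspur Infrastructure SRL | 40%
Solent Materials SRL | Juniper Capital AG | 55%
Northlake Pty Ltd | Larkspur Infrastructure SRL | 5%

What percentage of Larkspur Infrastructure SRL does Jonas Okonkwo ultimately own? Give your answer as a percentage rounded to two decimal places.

51.58%

Jonas reaches Larkspur along 3 paths.
Via Vireo: 19% × 55% = 10.45%.
Via Northlake → Vireo: 83% × 81% × 55% = 36.9765%.
Via Northlake: 83% × 5% = 4.15%.
Total: 10.45% + 36.9765% + 4.15% = 51.5765%.
Rounded: 51.58%.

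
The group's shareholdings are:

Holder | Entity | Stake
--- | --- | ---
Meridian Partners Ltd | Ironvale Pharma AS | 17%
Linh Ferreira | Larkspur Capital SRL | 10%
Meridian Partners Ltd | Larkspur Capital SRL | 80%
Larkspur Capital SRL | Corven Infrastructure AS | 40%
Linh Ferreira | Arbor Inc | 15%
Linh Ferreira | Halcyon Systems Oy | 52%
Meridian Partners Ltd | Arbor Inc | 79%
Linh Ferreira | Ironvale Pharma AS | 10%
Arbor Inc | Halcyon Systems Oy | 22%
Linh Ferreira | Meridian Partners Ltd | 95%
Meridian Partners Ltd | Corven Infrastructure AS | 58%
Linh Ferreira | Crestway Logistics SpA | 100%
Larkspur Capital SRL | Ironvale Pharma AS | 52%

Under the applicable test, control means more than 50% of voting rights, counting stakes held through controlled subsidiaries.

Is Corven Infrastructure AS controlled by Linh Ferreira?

Linh holds 95% of Meridian, so Linh controls Meridian.
Meridian and Linh together hold 80% + 10% = 90% of Larkspur, so Linh controls Larkspur.
Larkspur and Meridian together hold 40% + 58% = 98% of Corven, so Linh controls Corven.

Yes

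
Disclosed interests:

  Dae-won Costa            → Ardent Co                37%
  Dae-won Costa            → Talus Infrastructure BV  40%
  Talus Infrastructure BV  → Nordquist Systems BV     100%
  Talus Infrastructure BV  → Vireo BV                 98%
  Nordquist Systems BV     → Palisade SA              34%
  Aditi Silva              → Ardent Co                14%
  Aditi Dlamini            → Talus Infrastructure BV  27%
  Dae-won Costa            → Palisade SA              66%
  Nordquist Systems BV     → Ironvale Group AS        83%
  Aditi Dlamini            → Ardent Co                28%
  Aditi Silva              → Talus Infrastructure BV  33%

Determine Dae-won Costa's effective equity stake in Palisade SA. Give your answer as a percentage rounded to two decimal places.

Dae-won reaches Palisade along 2 paths.
Via Talus → Nordquist: 40% × 100% × 34% = 13.6%.
Direct stake: 66% = 66%.
Total: 13.6% + 66% = 79.6%.
Rounded: 79.60%.

79.60%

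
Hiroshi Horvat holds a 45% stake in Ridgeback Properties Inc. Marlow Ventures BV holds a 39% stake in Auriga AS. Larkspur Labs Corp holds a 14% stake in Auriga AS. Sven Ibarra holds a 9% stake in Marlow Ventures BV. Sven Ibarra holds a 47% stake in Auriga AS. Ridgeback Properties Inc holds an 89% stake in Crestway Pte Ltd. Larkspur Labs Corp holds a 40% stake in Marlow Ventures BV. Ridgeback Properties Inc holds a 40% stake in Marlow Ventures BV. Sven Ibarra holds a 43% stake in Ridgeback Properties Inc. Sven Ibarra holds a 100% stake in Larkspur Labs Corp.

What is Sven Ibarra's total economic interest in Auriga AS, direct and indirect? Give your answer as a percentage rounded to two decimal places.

Sven reaches Auriga along 5 paths.
Direct stake: 47% = 47%.
Via Larkspur: 100% × 14% = 14%.
Via Ridgeback → Marlow: 43% × 40% × 39% = 6.708%.
Via Larkspur → Marlow: 100% × 40% × 39% = 15.6%.
Via Marlow: 9% × 39% = 3.51%.
Total: 47% + 14% + 6.708% + 15.6% + 3.51% = 86.818%.
Rounded: 86.82%.

86.82%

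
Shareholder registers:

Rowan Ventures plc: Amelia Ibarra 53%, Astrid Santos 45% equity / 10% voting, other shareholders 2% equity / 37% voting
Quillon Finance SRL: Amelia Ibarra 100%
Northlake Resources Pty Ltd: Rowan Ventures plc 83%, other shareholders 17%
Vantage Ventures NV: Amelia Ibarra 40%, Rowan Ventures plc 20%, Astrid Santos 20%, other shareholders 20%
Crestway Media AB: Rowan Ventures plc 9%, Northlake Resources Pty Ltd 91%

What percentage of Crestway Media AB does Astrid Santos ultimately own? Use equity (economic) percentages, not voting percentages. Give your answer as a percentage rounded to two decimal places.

38.04%

Astrid reaches Crestway along 2 paths.
Via Rowan: 45% × 9% = 4.05%.
Via Rowan → Northlake: 45% × 83% × 91% = 33.9885%.
Total: 4.05% + 33.9885% = 38.0385%.
Rounded: 38.04%.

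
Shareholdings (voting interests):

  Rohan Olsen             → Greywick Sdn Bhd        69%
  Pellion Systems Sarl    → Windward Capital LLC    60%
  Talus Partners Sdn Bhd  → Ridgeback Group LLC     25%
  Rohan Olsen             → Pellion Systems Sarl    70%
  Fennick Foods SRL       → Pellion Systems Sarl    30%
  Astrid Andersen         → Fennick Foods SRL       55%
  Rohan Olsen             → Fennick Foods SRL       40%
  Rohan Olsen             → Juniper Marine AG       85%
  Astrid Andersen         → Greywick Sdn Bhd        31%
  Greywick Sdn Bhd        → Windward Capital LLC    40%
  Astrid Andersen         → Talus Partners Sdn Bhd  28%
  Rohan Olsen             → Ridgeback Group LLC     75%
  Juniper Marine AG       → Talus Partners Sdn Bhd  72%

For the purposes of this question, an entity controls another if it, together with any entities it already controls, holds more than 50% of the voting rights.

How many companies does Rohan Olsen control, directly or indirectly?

6

Rohan holds 85% of Juniper, so Rohan controls Juniper.
Rohan holds 69% of Greywick, so Rohan controls Greywick.
Rohan holds 70% of Pellion, so Rohan controls Pellion.
Juniper holds 72% of Talus, so Rohan controls Talus.
Pellion and Greywick together hold 60% + 40% = 100% of Windward, so Rohan controls Windward.
Rohan and Talus together hold 75% + 25% = 100% of Ridgeback, so Rohan controls Ridgeback.
No other company's threshold is met.
Rohan controls 6 companies.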